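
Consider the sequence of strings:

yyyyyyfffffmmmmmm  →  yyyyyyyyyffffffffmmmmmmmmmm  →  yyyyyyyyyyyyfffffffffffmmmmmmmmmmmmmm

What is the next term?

yyyyyyyyyyyyyyyffffffffffffffmmmmmmmmmmmmmmmmmm

The n-th term is 3n+3 y's then 3n+2 f's then 4n+2 m's (n = 1, 2, …).
For the next term, n = 4, so the run lengths are 15, 14, 18.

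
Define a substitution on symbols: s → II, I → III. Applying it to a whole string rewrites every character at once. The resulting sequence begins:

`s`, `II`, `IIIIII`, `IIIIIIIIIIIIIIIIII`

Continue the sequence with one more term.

Replace each of the 18 characters of IIIIIIIIIIIIIIIIII in place — III III III III III III III III III III III III III III III III III III — and concatenate.

IIIIIIIIIIIIIIIIIIIIIIIIIIIIIIIIIIIIIIIIIIIIIIIIIIIIII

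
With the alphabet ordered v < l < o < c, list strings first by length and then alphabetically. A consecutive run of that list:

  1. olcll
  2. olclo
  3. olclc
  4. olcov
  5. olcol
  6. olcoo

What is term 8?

Stepping forward 2 times from olcoo: olcoo → olcoc, then the target.

olccv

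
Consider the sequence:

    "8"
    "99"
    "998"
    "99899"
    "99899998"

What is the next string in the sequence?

9989999899899

From term 3 onward, concatenate the last term with the second-to-last: 99·8 = 998, 998·99 = 99899, …
So term 6 is 99899998·99899.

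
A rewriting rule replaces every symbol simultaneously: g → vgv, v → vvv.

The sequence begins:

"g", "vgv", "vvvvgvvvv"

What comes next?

Apply φ to vvvvgvvvv symbol by symbol: v→vvv, v→vvv, v→vvv, v→vvv, g→vgv, v→vvv, v→vvv, v→vvv, v→vvv; joined: vvv vvv vvv vvv vgv vvv vvv vvv vvv.

vvvvvvvvvvvvvgvvvvvvvvvvvvv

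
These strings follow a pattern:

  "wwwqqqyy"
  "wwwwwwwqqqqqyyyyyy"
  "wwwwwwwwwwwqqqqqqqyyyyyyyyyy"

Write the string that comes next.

wwwwwwwwwwwwwwwqqqqqqqqqyyyyyyyyyyyyyy

The n-th term is 4n-1 w's then 2n+1 q's then 4n-2 y's (n = 1, 2, …).
At n = 4 the blocks have lengths 15, 9, 14.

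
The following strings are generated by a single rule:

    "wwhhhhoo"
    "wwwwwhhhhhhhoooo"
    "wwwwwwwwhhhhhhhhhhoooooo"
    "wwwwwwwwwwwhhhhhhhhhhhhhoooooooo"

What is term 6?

wwwwwwwwwwwwwwwwwhhhhhhhhhhhhhhhhhhhoooooooooooo

Each string has the form w^{3n-1} h^{3n+1} o^{2n} (n = 1, 2, …).
At n = 6 the blocks have lengths 17, 19, 12.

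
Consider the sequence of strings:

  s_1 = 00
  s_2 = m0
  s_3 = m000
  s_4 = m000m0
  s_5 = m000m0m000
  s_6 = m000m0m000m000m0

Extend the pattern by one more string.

From term 3 onward, concatenate the last term with the second-to-last: m0·00 = m000, m000·m0 = m000m0, …
The next term joins m000m0m000m000m0 and m000m0m000.

m000m0m000m000m0m000m0m000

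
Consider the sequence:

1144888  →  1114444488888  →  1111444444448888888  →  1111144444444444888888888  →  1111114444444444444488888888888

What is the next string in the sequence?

1111111444444444444444448888888888888

Term n consists of n+1 1's, followed by 3n-1 4's, followed by 2n+1 8's (n = 1, 2, …).
At n = 6 the blocks have lengths 7, 17, 13.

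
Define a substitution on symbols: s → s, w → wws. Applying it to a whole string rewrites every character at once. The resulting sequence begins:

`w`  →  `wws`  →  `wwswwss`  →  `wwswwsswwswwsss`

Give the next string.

Replace each of the 15 characters of wwswwsswwswwsss in place — wws wws s wws wws s s wws wws s wws wws s s s — and concatenate.

wwswwsswwswwssswwswwsswwswwssss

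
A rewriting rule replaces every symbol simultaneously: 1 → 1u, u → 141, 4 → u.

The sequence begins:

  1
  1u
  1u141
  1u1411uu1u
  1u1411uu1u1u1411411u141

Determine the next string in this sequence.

1u1411uu1u1u1411411u1411u1411uu1u1uu1u1u1411uu1u

Applying the rule to each of the 23 symbols of 1u1411uu1u1u1411411u141 gives the pieces 1u 141 1u u 1u 1u 141 141 1u 141 1u 141 1u u 1u 1u u 1u 1u 141 1u u 1u, which concatenate to the answer.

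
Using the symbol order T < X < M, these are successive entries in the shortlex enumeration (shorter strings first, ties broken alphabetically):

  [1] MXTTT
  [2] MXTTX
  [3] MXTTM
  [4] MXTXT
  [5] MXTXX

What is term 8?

Continuing the enumeration 3 steps past MXTXX: MXTXX → MXTXM → MXTMT → (answer).

MXTMX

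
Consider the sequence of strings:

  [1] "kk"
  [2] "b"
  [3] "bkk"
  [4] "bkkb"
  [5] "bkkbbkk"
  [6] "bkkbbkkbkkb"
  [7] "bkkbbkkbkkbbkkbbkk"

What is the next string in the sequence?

bkkbbkkbkkbbkkbbkkbkkbbkkbkkb

This is a Fibonacci-style word recurrence s(k) = s(k−1)·s(k−2): e.g. b·kk = bkk.
The next term joins bkkbbkkbkkbbkkbbkk and bkkbbkkbkkb.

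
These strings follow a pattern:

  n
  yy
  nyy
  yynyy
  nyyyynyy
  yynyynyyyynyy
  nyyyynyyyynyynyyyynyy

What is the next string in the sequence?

yynyynyyyynyynyyyynyyyynyynyyyynyy

This is a Fibonacci-style word recurrence s(k) = s(k−2)·s(k−1): e.g. n·yy = nyy.
Continuing: yynyynyyyynyy · nyyyynyyyynyynyyyynyy gives term 8.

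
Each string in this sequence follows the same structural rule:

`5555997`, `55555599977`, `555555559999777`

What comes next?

5555555555999997777

The n-th term is 2n 5's then n 9's then n-1 7's, where the shown terms are n = 2, 3, 4.
At n = 5 the blocks have lengths 10, 5, 4.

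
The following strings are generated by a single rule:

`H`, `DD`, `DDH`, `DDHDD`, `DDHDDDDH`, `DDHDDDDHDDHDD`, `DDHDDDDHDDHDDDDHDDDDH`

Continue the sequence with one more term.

DDHDDDDHDDHDDDDHDDDDHDDHDDDDHDDHDD

Each term (from the third on) is the previous term followed by the one before it: term 3 = DD·H = DDH.
Continuing: DDHDDDDHDDHDDDDHDDDDH · DDHDDDDHDDHDD gives term 8.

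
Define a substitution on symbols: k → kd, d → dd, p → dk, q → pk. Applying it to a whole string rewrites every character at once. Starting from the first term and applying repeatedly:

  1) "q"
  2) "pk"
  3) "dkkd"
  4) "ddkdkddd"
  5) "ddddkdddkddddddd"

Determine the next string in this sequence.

Applying the rule to each of the 16 symbols of ddddkdddkddddddd gives the pieces dd dd dd dd kd dd dd dd kd dd dd dd dd dd dd dd, which concatenate to the answer.

ddddddddkdddddddkddddddddddddddd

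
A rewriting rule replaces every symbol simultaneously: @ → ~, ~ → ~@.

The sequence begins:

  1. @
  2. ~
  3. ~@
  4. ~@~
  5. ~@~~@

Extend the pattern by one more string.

Rewriting each symbol of ~@~~@: ~→~@, @→~, ~→~@, ~→~@, @→~, which concatenates to ~@ ~ ~@ ~@ ~.

~@~~@~@~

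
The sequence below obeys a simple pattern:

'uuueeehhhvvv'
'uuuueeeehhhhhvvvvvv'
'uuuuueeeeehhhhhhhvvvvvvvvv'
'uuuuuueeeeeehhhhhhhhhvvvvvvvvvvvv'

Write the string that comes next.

uuuuuuueeeeeeehhhhhhhhhhhvvvvvvvvvvvvvvv

Term n consists of n+2 u's, followed by n+2 e's, followed by 2n+1 h's, followed by 3n v's (n = 1, 2, …).
Setting n = 5 gives 7, 7, 11, 15 characters in each block.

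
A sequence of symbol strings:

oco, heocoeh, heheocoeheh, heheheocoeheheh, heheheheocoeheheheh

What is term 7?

Every step adds he to the front and eh to the end of the previous string.
From heheheheocoeheheheh, 2 further steps: heheheheocoeheheheh → heheheheheocoeheheheheh → (answer).

heheheheheheocoeheheheheheh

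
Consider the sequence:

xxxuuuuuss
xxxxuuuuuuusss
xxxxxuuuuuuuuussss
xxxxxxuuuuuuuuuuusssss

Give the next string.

Reading off run lengths: x runs 3, 4, 5, 6; u runs 5, 7, 9, 11; s runs 2, 3, 4, 5 — each is linear in n, where the shown terms are n = 2, 3, 4, 5.
For the next term, n = 6, so the run lengths are 7, 13, 6.

xxxxxxxuuuuuuuuuuuuussssss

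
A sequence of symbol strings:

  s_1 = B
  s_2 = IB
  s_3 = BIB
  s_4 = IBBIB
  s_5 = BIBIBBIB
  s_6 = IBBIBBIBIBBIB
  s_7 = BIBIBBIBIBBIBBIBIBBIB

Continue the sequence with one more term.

IBBIBBIBIBBIBBIBIBBIBIBBIBBIBIBBIB

Each term (from the third on) is the two preceding terms concatenated in order: term 3 = B·IB = BIB.
So term 8 is IBBIBBIBIBBIB·BIBIBBIBIBBIBBIBIBBIB.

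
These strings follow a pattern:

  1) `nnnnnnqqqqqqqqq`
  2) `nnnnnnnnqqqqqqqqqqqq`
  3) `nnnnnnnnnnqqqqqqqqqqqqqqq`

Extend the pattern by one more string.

The n-th term is 2n n's then 3n q's, where the shown terms are n = 3, 4, 5.
Setting n = 6 gives 12, 18 characters in each block.

nnnnnnnnnnnnqqqqqqqqqqqqqqqqqq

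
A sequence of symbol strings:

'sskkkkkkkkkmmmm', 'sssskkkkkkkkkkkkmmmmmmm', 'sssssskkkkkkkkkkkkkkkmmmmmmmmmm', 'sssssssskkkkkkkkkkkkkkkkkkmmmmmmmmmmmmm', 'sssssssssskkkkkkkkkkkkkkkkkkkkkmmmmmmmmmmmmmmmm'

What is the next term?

sssssssssssskkkkkkkkkkkkkkkkkkkkkkkkmmmmmmmmmmmmmmmmmmm

Each string has the form s^{2n-2} k^{3n+3} m^{3n-2}, where the shown terms are n = 2, 3, 4, 5, 6.
Setting n = 7 gives 12, 24, 19 characters in each block.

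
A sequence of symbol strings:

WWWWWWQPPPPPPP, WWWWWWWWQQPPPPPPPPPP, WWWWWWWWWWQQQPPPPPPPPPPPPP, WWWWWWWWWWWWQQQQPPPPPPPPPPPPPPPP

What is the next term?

Term n consists of 2n+2 W's, followed by n-1 Q's, followed by 3n+1 P's, where the shown terms are n = 2, 3, 4, 5.
At n = 6 the blocks have lengths 14, 5, 19.

WWWWWWWWWWWWWWQQQQQPPPPPPPPPPPPPPPPPPP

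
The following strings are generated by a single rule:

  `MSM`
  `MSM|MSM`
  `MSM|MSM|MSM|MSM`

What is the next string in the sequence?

MSM|MSM|MSM|MSM|MSM|MSM|MSM|MSM

Every step duplicates the string with '|' between the halves.
So the next term is two copies of MSM|MSM|MSM|MSM with '|' between the halves.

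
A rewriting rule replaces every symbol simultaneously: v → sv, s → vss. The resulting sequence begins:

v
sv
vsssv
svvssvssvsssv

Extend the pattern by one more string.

Applying the rule to each of the 13 symbols of svvssvssvsssv gives the pieces vss sv sv vss vss sv vss vss sv vss vss vss sv, which concatenate to the answer.

vsssvsvvssvsssvvssvsssvvssvssvsssv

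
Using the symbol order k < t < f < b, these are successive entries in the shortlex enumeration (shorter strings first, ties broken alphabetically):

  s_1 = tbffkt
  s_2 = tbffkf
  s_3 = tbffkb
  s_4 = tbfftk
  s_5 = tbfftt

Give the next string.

tbfftf

The successor of tbfftt increments the rightmost position that isn't already b and resets every position after it to k.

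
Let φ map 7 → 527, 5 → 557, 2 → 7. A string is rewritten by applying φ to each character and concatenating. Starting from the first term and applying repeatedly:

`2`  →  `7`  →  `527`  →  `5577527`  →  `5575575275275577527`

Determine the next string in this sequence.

φ(5575575275275577527) expands symbol-by-symbol to 557 557 527 557 557 527 557 7 527 557 7 527 557 557 527 527 557 7 527; joining the 19 pieces gives the next term.

557557527557557527557752755775275575575275275577527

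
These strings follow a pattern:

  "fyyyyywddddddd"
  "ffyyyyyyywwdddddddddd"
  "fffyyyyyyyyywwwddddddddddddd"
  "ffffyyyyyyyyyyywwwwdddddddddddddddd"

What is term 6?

The n-th term is n-1 f's then 2n+1 y's then n-1 w's then 3n+1 d's, where the shown terms are n = 2, 3, 4, 5.
At n = 7 the blocks have lengths 6, 15, 6, 22.

ffffffyyyyyyyyyyyyyyywwwwwwdddddddddddddddddddddd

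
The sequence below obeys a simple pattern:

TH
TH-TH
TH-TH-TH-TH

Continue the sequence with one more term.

TH-TH-TH-TH-TH-TH-TH-TH

s(k+1) = s(k)·-·s(k) — each term doubles the last with '-' between the halves.
So the next term is two copies of TH-TH-TH-TH with '-' between the halves.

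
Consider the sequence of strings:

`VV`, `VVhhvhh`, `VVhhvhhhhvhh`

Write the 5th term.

The strings grow by a fixed suffix hhvhh each time.
From VVhhvhhhhvhh, 2 further steps: VVhhvhhhhvhh → VVhhvhhhhvhhhhvhh → (answer).

VVhhvhhhhvhhhhvhhhhvhh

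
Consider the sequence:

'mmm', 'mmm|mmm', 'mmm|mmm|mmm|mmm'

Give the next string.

s(k+1) = s(k)·|·s(k) — each term doubles the last with '|' between the halves.
Doubling mmm|mmm|mmm|mmm with '|' between the halves:

mmm|mmm|mmm|mmm|mmm|mmm|mmm|mmm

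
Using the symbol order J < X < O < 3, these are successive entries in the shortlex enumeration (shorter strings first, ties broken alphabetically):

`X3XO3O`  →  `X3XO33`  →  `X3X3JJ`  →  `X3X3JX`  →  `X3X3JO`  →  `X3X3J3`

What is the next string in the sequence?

X3X3XJ

Treat X3X3J3 as a base-4 numeral over the given alphabet and add one, carrying through any trailing 3's.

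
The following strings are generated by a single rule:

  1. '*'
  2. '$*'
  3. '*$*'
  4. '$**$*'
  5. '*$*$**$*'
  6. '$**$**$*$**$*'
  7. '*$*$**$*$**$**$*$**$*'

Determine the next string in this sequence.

$**$**$*$**$**$*$**$*$**$**$*$**$*

From term 3 onward, concatenate the second-to-last term with the last: *·$* = *$*, $*·*$* = $**$*, …
The next term joins $**$**$*$**$* and *$*$**$*$**$**$*$**$*.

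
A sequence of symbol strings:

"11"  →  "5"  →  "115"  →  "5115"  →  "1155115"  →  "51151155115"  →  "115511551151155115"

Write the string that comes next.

51151155115115511551151155115

Each term (from the third on) is the two preceding terms concatenated in order: term 3 = 11·5 = 115.
The next term joins 51151155115 and 115511551151155115.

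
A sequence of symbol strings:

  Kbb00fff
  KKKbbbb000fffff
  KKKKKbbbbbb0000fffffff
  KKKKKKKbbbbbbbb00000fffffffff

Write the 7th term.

Each string has the form K^{2n-1} b^{2n} 0^{n+1} f^{2n+1} (n = 1, 2, …).
Setting n = 7 gives 13, 14, 8, 15 characters in each block.

KKKKKKKKKKKKKbbbbbbbbbbbbbb00000000fffffffffffffff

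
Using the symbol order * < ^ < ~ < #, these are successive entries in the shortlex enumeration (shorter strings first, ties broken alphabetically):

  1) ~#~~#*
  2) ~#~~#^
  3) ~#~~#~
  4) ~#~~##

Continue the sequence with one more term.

~#~#**

Find the rightmost character of ~#~~## below #, bump it to the next letter, and reset everything to its right to *.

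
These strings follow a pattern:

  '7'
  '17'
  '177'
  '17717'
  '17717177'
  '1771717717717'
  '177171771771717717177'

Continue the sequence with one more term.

Each term (from the third on) is the previous term followed by the one before it: term 3 = 17·7 = 177.
The next term joins 177171771771717717177 and 1771717717717.

1771717717717177171771771717717717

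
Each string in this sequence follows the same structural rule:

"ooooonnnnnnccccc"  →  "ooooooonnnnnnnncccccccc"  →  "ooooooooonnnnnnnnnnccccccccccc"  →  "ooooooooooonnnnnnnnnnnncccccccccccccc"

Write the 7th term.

ooooooooooooooooonnnnnnnnnnnnnnnnnnccccccccccccccccccccccc

Reading off run lengths: o runs 5, 7, 9, 11; n runs 6, 8, 10, 12; c runs 5, 8, 11, 14 — each is linear in n, where the shown terms are n = 2, 3, 4, 5.
For term 7, n = 8, so the run lengths are 17, 18, 23.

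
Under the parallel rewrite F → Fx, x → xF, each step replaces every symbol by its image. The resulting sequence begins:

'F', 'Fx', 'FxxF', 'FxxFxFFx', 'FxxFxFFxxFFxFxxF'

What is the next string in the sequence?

Applying the rule to each of the 16 symbols of FxxFxFFxxFFxFxxF gives the pieces Fx xF xF Fx xF Fx Fx xF xF Fx Fx xF Fx xF xF Fx, which concatenate to the answer.

FxxFxFFxxFFxFxxFxFFxFxxFFxxFxFFx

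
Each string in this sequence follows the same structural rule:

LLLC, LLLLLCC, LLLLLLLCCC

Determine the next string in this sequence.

Term n consists of 2n+1 L's, followed by n C's (n = 1, 2, …).
At n = 4 the blocks have lengths 9, 4.

LLLLLLLLLCCCC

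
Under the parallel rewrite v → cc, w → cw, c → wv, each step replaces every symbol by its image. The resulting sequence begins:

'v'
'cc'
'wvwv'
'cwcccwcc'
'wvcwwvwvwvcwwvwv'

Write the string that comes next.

Rewriting the 16 symbols of wvcwwvwvwvcwwvwv one by one yields cw cc wv cw cw cc cw cc cw cc wv cw cw cc cw cc; concatenated:

cwccwvcwcwcccwcccwccwvcwcwcccwcc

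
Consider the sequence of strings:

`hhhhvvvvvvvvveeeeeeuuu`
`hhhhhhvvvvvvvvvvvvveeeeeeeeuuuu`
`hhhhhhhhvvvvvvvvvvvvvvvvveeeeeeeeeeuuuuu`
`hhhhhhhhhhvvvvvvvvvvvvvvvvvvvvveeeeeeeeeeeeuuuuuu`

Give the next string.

Term n consists of 2n h's, followed by 4n+1 v's, followed by 2n+2 e's, followed by n+1 u's, where the shown terms are n = 2, 3, 4, 5.
For the next term, n = 6, so the run lengths are 12, 25, 14, 7.

hhhhhhhhhhhhvvvvvvvvvvvvvvvvvvvvvvvvveeeeeeeeeeeeeeuuuuuuu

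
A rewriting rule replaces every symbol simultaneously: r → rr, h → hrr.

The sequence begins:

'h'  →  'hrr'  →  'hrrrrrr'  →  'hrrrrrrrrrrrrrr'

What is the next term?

Rewriting the 15 symbols of hrrrrrrrrrrrrrr one by one yields hrr rr rr rr rr rr rr rr rr rr rr rr rr rr rr; concatenated:

hrrrrrrrrrrrrrrrrrrrrrrrrrrrrrr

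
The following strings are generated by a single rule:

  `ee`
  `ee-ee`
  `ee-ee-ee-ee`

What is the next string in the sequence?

s(k+1) = s(k)·-·s(k) — each term doubles the last with '-' between the halves.
So the next term is two copies of ee-ee-ee-ee with '-' between the halves.

ee-ee-ee-ee-ee-ee-ee-ee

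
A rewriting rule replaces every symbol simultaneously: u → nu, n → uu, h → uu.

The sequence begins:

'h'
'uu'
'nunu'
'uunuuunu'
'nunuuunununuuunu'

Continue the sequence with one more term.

Replace each of the 16 characters of nunuuunununuuunu in place — uu nu uu nu nu nu uu nu uu nu uu nu nu nu uu nu — and concatenate.

uunuuunununuuunuuunuuunununuuunu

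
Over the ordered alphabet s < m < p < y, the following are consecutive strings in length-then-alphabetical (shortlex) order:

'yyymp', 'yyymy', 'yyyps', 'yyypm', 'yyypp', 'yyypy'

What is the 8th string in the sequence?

Continuing the enumeration 2 steps past yyypy: yyypy → yyyys → (answer).

yyyym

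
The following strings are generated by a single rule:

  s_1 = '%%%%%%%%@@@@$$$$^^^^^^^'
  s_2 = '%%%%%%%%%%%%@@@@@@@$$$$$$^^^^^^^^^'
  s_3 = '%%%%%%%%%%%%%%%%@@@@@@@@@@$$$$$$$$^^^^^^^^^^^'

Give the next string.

%%%%%%%%%%%%%%%%%%%%@@@@@@@@@@@@@$$$$$$$$$$^^^^^^^^^^^^^

Reading off run lengths: % runs 8, 12, 16; @ runs 4, 7, 10; $ runs 4, 6, 8; ^ runs 7, 9, 11 — each is linear in n, where the shown terms are n = 2, 3, 4.
For the next term, n = 5, so the run lengths are 20, 13, 10, 13.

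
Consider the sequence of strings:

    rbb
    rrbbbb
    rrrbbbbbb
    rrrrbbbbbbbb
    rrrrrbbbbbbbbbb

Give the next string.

Each string has the form r^{n} b^{2n} (n = 1, 2, …).
At n = 6 the blocks have lengths 6, 12.

rrrrrrbbbbbbbbbbbb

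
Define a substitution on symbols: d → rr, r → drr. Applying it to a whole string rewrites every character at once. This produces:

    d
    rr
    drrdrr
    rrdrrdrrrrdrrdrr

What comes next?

Rewriting the 16 symbols of rrdrrdrrrrdrrdrr one by one yields drr drr rr drr drr rr drr drr drr drr rr drr drr rr drr drr; concatenated:

drrdrrrrdrrdrrrrdrrdrrdrrdrrrrdrrdrrrrdrrdrr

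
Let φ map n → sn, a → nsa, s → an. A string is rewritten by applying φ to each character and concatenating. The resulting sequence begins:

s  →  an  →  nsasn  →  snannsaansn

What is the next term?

Expanding snannsaansn: s→an, n→sn, a→nsa, n→sn, n→sn, s→an, a→nsa, a→nsa, n→sn, s→an, n→sn. Concatenated: an sn nsa sn sn an nsa nsa sn an sn.

ansnnsasnsnannsansasnansn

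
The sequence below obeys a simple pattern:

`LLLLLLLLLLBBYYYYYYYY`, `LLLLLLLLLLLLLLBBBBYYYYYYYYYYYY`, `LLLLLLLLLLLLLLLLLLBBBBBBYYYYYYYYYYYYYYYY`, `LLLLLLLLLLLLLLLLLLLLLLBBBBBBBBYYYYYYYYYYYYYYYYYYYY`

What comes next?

LLLLLLLLLLLLLLLLLLLLLLLLLLBBBBBBBBBBYYYYYYYYYYYYYYYYYYYYYYYY

Each string has the form L^{4n+2} B^{2n-2} Y^{4n}, where the shown terms are n = 2, 3, 4, 5.
For the next term, n = 6, so the run lengths are 26, 10, 24.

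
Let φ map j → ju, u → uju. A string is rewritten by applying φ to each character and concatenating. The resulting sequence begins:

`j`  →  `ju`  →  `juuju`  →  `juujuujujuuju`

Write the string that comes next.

Rewriting the 13 symbols of juujuujujuuju one by one yields ju uju uju ju uju uju ju uju ju uju uju ju uju; concatenated:

juujuujujuujuujujuujujuujuujujuuju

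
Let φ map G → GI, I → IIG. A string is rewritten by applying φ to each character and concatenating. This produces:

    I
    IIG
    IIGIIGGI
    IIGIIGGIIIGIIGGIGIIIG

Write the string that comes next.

IIGIIGGIIIGIIGGIGIIIGIIGIIGGIIIGIIGGIGIIIGGIIIGIIGIIGGI

φ(IIGIIGGIIIGIIGGIGIIIG) expands symbol-by-symbol to IIG IIG GI IIG IIG GI GI IIG IIG IIG GI IIG IIG GI GI IIG GI IIG IIG IIG GI; joining the 21 pieces gives the next term.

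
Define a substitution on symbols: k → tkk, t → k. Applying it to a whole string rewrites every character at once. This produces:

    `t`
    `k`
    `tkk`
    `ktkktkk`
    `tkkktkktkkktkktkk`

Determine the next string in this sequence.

ktkktkktkkktkktkkktkktkktkkktkktkkktkktkk

φ(tkkktkktkkktkktkk) expands symbol-by-symbol to k tkk tkk tkk k tkk tkk k tkk tkk tkk k tkk tkk k tkk tkk; joining the 17 pieces gives the next term.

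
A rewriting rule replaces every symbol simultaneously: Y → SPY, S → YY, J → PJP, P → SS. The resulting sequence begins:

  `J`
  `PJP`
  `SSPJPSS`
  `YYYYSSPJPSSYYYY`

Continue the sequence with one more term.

Rewriting the 15 symbols of YYYYSSPJPSSYYYY one by one yields SPY SPY SPY SPY YY YY SS PJP SS YY YY SPY SPY SPY SPY; concatenated:

SPYSPYSPYSPYYYYYSSPJPSSYYYYSPYSPYSPYSPY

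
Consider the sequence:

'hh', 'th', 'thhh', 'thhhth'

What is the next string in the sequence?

thhhththhh

This is a Fibonacci-style word recurrence s(k) = s(k−1)·s(k−2): e.g. th·hh = thhh.
The next term joins thhhth and thhh.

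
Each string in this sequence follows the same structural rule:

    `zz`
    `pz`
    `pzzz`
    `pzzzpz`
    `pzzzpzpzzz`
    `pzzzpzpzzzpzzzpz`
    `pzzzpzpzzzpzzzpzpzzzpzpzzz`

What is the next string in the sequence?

From term 3 onward, concatenate the last term with the second-to-last: pz·zz = pzzz, pzzz·pz = pzzzpz, …
So term 8 is pzzzpzpzzzpzzzpzpzzzpzpzzz·pzzzpzpzzzpzzzpz.

pzzzpzpzzzpzzzpzpzzzpzpzzzpzzzpzpzzzpzzzpz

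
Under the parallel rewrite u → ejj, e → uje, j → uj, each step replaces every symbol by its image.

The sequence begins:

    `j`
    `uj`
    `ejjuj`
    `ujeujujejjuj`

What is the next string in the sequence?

Apply φ to ujeujujejjuj symbol by symbol: u→ejj, j→uj, e→uje, u→ejj, j→uj, u→ejj, j→uj, e→uje, j→uj, j→uj, u→ejj, j→uj; joined: ejj uj uje ejj uj ejj uj uje uj uj ejj uj.

ejjujujeejjujejjujujeujujejjuj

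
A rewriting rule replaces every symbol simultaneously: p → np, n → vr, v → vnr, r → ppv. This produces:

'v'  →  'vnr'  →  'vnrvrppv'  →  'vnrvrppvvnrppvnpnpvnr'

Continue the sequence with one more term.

vnrvrppvvnrppvnpnpvnrvnrvrppvnpnpvnrvrnpvrnpvnrvrppv

Applying the rule to each of the 21 symbols of vnrvrppvvnrppvnpnpvnr gives the pieces vnr vr ppv vnr ppv np np vnr vnr vr ppv np np vnr vr np vr np vnr vr ppv, which concatenate to the answer.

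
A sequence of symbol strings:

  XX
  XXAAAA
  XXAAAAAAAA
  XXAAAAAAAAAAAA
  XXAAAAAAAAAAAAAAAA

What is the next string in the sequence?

XXAAAAAAAAAAAAAAAAAAAA

The strings grow by a fixed suffix AAAA each time.
So the next term is XXAAAAAAAAAAAAAAAA·AAAA.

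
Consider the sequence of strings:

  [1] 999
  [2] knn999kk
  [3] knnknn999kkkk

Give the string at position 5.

s(k+1) = knn·s(k)·kk, so each term gains knn as a prefix and kk as a suffix.
From knnknn999kkkk, 2 further steps: knnknn999kkkk → knnknnknn999kkkkkk → (answer).

knnknnknnknn999kkkkkkkk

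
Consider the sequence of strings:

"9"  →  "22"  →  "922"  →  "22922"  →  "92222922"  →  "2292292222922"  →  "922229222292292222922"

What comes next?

This is a Fibonacci-style word recurrence s(k) = s(k−2)·s(k−1): e.g. 9·22 = 922.
So term 8 is 2292292222922·922229222292292222922.

2292292222922922229222292292222922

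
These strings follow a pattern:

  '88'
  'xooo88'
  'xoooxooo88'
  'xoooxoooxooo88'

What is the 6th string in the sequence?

xoooxoooxoooxoooxooo88

The strings grow by a fixed prefix xooo each time.
From xoooxoooxooo88, 2 further steps: xoooxoooxooo88 → xoooxoooxoooxooo88 → (answer).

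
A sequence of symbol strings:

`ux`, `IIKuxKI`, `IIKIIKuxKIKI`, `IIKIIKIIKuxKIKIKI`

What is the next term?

Every step adds IIK to the front and KI to the end of the previous string.
Applying this once more to IIKIIKIIKuxKIKIKI:

IIKIIKIIKIIKuxKIKIKIKI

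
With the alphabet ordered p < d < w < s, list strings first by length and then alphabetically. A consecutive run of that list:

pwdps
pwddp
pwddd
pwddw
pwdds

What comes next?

Find the rightmost character of pwdds below s, bump it to the next letter, and reset everything to its right to p.

pwdwp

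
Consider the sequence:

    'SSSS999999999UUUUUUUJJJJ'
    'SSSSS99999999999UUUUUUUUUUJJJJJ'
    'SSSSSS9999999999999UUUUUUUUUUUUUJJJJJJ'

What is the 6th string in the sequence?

The n-th term is n+1 S's then 2n+3 9's then 3n-2 U's then n+1 J's, where the shown terms are n = 3, 4, 5.
For term 6, n = 8, so the run lengths are 9, 19, 22, 9.

SSSSSSSSS9999999999999999999UUUUUUUUUUUUUUUUUUUUUUJJJJJJJJJ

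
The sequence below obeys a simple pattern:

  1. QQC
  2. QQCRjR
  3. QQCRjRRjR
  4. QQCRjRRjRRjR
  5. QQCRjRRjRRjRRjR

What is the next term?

Every step adds RjR to the end: s(k+1) = s(k)·RjR.
One more step from QQCRjRRjRRjRRjR gives the answer.

QQCRjRRjRRjRRjRRjR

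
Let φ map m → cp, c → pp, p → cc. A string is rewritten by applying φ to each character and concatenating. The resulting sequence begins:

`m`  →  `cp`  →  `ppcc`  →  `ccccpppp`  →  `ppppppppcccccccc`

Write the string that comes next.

ccccccccccccccccpppppppppppppppp

Replace each of the 16 characters of ppppppppcccccccc in place — cc cc cc cc cc cc cc cc pp pp pp pp pp pp pp pp — and concatenate.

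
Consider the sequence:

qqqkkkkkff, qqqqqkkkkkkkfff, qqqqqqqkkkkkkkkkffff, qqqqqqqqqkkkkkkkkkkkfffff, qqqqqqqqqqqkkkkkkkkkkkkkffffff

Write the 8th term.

qqqqqqqqqqqqqqqqqkkkkkkkkkkkkkkkkkkkfffffffff

Term n consists of 2n+1 q's, followed by 2n+3 k's, followed by n+1 f's (n = 1, 2, …).
Setting n = 8 gives 17, 19, 9 characters in each block.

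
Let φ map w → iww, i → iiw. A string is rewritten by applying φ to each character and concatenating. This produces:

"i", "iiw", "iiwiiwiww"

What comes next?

Rewriting each symbol of iiwiiwiww: i→iiw, i→iiw, w→iww, i→iiw, i→iiw, w→iww, i→iiw, w→iww, w→iww, which concatenates to iiw iiw iww iiw iiw iww iiw iww iww.

iiwiiwiwwiiwiiwiwwiiwiwwiww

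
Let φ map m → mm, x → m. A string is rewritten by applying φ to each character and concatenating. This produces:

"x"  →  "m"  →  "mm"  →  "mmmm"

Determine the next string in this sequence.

mmmmmmmm

Rewriting each symbol of mmmm: m→mm, m→mm, m→mm, m→mm, which concatenates to mm mm mm mm.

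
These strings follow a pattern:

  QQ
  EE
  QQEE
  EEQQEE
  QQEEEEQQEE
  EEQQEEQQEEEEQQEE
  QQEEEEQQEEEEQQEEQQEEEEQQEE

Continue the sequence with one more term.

EEQQEEQQEEEEQQEEQQEEEEQQEEEEQQEEQQEEEEQQEE

From term 3 onward, concatenate the second-to-last term with the last: QQ·EE = QQEE, EE·QQEE = EEQQEE, …
Continuing: EEQQEEQQEEEEQQEE · QQEEEEQQEEEEQQEEQQEEEEQQEE gives term 8.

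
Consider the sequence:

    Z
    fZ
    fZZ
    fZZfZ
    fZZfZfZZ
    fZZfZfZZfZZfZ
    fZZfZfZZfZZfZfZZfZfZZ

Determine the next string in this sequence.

fZZfZfZZfZZfZfZZfZfZZfZZfZfZZfZZfZ

Each term (from the third on) is the previous term followed by the one before it: term 3 = fZ·Z = fZZ.
Continuing: fZZfZfZZfZZfZfZZfZfZZ · fZZfZfZZfZZfZ gives term 8.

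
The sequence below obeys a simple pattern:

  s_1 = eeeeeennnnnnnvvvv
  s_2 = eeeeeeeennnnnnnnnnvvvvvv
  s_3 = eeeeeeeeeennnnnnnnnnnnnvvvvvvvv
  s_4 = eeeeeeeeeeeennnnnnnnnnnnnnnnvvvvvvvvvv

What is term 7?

Each string has the form e^{2n+2} n^{3n+1} v^{2n}, where the shown terms are n = 2, 3, 4, 5.
For term 7, n = 8, so the run lengths are 18, 25, 16.

eeeeeeeeeeeeeeeeeennnnnnnnnnnnnnnnnnnnnnnnnvvvvvvvvvvvvvvvv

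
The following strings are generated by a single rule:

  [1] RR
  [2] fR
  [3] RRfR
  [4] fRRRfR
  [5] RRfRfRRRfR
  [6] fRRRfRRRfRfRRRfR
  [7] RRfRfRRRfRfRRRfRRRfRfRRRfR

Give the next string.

fRRRfRRRfRfRRRfRRRfRfRRRfRfRRRfRRRfRfRRRfR

From term 3 onward, concatenate the second-to-last term with the last: RR·fR = RRfR, fR·RRfR = fRRRfR, …
The next term joins fRRRfRRRfRfRRRfR and RRfRfRRRfRfRRRfRRRfRfRRRfR.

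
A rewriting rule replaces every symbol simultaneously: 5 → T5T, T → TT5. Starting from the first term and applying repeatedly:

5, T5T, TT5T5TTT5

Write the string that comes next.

TT5TT5T5TTT5T5TTT5TT5TT5T5T

Expanding TT5T5TTT5: T→TT5, T→TT5, 5→T5T, T→TT5, 5→T5T, T→TT5, T→TT5, T→TT5, 5→T5T. Concatenated: TT5 TT5 T5T TT5 T5T TT5 TT5 TT5 T5T.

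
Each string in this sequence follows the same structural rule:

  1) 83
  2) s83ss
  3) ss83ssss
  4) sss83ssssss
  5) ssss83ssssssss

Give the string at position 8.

sssssss83ssssssssssssss

s(k+1) = s·s(k)·ss, so each term gains s as a prefix and ss as a suffix.
From ssss83ssssssss, 3 further steps: ssss83ssssssss → sssss83ssssssssss → ssssss83ssssssssssss → (answer).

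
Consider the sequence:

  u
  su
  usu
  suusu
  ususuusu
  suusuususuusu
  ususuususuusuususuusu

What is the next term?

suusuususuusuususuususuusuususuusu

Each term (from the third on) is the two preceding terms concatenated in order: term 3 = u·su = usu.
So term 8 is suusuususuusu·ususuususuusuususuusu.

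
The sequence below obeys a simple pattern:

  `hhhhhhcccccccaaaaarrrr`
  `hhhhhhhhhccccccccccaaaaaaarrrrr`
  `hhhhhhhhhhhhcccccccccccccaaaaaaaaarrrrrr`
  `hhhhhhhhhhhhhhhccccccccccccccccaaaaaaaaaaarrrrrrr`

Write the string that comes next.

hhhhhhhhhhhhhhhhhhcccccccccccccccccccaaaaaaaaaaaaarrrrrrrr

The n-th term is 3n h's then 3n+1 c's then 2n+1 a's then n+2 r's, where the shown terms are n = 2, 3, 4, 5.
At n = 6 the blocks have lengths 18, 19, 13, 8.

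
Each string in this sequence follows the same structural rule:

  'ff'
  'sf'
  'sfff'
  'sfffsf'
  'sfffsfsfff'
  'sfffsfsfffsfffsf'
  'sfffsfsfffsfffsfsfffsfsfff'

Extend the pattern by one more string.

From term 3 onward, concatenate the last term with the second-to-last: sf·ff = sfff, sfff·sf = sfffsf, …
So term 8 is sfffsfsfffsfffsfsfffsfsfff·sfffsfsfffsfffsf.

sfffsfsfffsfffsfsfffsfsfffsfffsfsfffsfffsf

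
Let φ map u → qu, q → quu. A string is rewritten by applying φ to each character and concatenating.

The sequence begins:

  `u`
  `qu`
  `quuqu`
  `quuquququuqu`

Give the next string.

Apply φ to quuquququuqu symbol by symbol: q→quu, u→qu, u→qu, q→quu, u→qu, q→quu, u→qu, q→quu, u→qu, u→qu, q→quu, u→qu; joined: quu qu qu quu qu quu qu quu qu qu quu qu.

quuquququuququuququuquququuqu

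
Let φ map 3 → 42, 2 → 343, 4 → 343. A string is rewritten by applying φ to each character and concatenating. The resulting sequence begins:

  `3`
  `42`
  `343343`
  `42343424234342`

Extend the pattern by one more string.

Rewriting the 14 symbols of 42343424234342 one by one yields 343 343 42 343 42 343 343 343 343 42 343 42 343 343; concatenated:

34334342343423433433433434234342343343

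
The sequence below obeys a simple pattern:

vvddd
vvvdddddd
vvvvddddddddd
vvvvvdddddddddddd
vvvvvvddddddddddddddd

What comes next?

Each string has the form v^{n+1} d^{3n} (n = 1, 2, …).
Setting n = 6 gives 7, 18 characters in each block.

vvvvvvvdddddddddddddddddd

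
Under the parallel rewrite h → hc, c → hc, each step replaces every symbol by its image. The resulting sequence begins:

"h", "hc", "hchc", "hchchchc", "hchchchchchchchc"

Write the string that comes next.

Rewriting the 16 symbols of hchchchchchchchc one by one yields hc hc hc hc hc hc hc hc hc hc hc hc hc hc hc hc; concatenated:

hchchchchchchchchchchchchchchchc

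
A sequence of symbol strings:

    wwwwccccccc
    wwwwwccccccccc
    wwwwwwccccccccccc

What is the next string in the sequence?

wwwwwwwccccccccccccc

Each string has the form w^{n+1} c^{2n+1}, where the shown terms are n = 3, 4, 5.
Setting n = 6 gives 7, 13 characters in each block.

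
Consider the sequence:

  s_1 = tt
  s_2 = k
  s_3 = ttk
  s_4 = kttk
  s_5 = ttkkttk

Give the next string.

Each term (from the third on) is the two preceding terms concatenated in order: term 3 = tt·k = ttk.
So term 6 is kttk·ttkkttk.

kttkttkkttk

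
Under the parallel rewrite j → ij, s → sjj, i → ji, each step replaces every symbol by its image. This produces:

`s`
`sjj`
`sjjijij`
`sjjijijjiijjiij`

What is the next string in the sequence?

Applying the rule to each of the 15 symbols of sjjijijjiijjiij gives the pieces sjj ij ij ji ij ji ij ij ji ji ij ij ji ji ij, which concatenate to the answer.

sjjijijjiijjiijijjijiijijjijiij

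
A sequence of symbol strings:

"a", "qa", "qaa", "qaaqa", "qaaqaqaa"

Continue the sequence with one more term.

qaaqaqaaqaaqa

From term 3 onward, concatenate the last term with the second-to-last: qa·a = qaa, qaa·qa = qaaqa, …
Continuing: qaaqaqaa · qaaqa gives term 6.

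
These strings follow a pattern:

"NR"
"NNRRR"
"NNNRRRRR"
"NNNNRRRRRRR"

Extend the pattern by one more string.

Term n consists of n N's, followed by 2n-1 R's (n = 1, 2, …).
For the next term, n = 5, so the run lengths are 5, 9.

NNNNNRRRRRRRRR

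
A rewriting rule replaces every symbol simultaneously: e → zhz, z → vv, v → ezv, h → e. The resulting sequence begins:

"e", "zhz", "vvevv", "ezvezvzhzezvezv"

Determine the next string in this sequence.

Rewriting the 15 symbols of ezvezvzhzezvezv one by one yields zhz vv ezv zhz vv ezv vv e vv zhz vv ezv zhz vv ezv; concatenated:

zhzvvezvzhzvvezvvvevvzhzvvezvzhzvvezv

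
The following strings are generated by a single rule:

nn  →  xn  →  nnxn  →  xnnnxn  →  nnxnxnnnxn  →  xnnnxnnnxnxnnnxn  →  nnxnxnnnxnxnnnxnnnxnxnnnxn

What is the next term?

From term 3 onward, concatenate the second-to-last term with the last: nn·xn = nnxn, xn·nnxn = xnnnxn, …
So term 8 is xnnnxnnnxnxnnnxn·nnxnxnnnxnxnnnxnnnxnxnnnxn.

xnnnxnnnxnxnnnxnnnxnxnnnxnxnnnxnnnxnxnnnxn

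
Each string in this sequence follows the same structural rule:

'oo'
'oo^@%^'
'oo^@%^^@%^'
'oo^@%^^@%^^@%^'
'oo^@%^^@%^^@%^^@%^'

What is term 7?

oo^@%^^@%^^@%^^@%^^@%^^@%^

Every step adds ^@%^ to the end: s(k+1) = s(k)·^@%^.
From oo^@%^^@%^^@%^^@%^, 2 further steps: oo^@%^^@%^^@%^^@%^ → oo^@%^^@%^^@%^^@%^^@%^ → (answer).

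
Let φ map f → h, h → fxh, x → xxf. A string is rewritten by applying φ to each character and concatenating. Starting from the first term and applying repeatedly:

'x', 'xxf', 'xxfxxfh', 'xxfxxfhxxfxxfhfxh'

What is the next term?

Rewriting the 17 symbols of xxfxxfhxxfxxfhfxh one by one yields xxf xxf h xxf xxf h fxh xxf xxf h xxf xxf h fxh h xxf fxh; concatenated:

xxfxxfhxxfxxfhfxhxxfxxfhxxfxxfhfxhhxxffxh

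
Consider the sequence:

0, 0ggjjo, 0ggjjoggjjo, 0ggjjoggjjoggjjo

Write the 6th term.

The strings grow by a fixed suffix ggjjo each time.
From 0ggjjoggjjoggjjo, 2 further steps: 0ggjjoggjjoggjjo → 0ggjjoggjjoggjjoggjjo → (answer).

0ggjjoggjjoggjjoggjjoggjjo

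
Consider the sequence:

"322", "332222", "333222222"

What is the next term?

333322222222

The n-th term is n 3's then 2n 2's (n = 1, 2, …).
Setting n = 4 gives 4, 8 characters in each block.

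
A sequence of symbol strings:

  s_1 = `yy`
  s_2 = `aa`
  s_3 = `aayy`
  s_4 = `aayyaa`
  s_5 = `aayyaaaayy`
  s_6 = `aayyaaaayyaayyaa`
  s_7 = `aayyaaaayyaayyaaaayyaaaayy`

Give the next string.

From term 3 onward, concatenate the last term with the second-to-last: aa·yy = aayy, aayy·aa = aayyaa, …
So term 8 is aayyaaaayyaayyaaaayyaaaayy·aayyaaaayyaayyaa.

aayyaaaayyaayyaaaayyaaaayyaayyaaaayyaayyaa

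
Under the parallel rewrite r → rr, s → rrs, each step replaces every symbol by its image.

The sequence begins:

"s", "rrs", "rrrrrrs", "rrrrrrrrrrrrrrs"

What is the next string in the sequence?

rrrrrrrrrrrrrrrrrrrrrrrrrrrrrrs

Replace each of the 15 characters of rrrrrrrrrrrrrrs in place — rr rr rr rr rr rr rr rr rr rr rr rr rr rr rrs — and concatenate.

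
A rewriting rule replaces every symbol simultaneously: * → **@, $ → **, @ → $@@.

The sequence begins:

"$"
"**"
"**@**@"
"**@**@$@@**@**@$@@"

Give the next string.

Replace each of the 18 characters of **@**@$@@**@**@$@@ in place — **@ **@ $@@ **@ **@ $@@ ** $@@ $@@ **@ **@ $@@ **@ **@ $@@ ** $@@ $@@ — and concatenate.

**@**@$@@**@**@$@@**$@@$@@**@**@$@@**@**@$@@**$@@$@@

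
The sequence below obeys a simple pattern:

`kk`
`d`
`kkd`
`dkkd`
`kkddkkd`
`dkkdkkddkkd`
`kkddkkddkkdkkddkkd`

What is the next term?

Each term (from the third on) is the two preceding terms concatenated in order: term 3 = kk·d = kkd.
The next term joins dkkdkkddkkd and kkddkkddkkdkkddkkd.

dkkdkkddkkdkkddkkddkkdkkddkkd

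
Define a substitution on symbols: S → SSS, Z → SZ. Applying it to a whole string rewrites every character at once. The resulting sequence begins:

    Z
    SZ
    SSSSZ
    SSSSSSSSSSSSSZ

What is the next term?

SSSSSSSSSSSSSSSSSSSSSSSSSSSSSSSSSSSSSSSSZ

Applying the rule to each of the 14 symbols of SSSSSSSSSSSSSZ gives the pieces SSS SSS SSS SSS SSS SSS SSS SSS SSS SSS SSS SSS SSS SZ, which concatenate to the answer.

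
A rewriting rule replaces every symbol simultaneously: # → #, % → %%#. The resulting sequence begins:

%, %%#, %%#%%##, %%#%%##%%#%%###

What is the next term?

Applying the rule to each of the 15 symbols of %%#%%##%%#%%### gives the pieces %%# %%# # %%# %%# # # %%# %%# # %%# %%# # # #, which concatenate to the answer.

%%#%%##%%#%%###%%#%%##%%#%%####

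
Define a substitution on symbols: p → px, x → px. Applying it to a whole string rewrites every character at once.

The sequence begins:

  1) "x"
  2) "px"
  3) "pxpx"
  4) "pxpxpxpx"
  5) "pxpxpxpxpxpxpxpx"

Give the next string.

Applying the rule to each of the 16 symbols of pxpxpxpxpxpxpxpx gives the pieces px px px px px px px px px px px px px px px px, which concatenate to the answer.

pxpxpxpxpxpxpxpxpxpxpxpxpxpxpxpx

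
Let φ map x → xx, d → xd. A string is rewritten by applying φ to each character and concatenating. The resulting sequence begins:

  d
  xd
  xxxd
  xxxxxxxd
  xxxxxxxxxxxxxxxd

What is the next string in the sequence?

Replace each of the 16 characters of xxxxxxxxxxxxxxxd in place — xx xx xx xx xx xx xx xx xx xx xx xx xx xx xx xd — and concatenate.

xxxxxxxxxxxxxxxxxxxxxxxxxxxxxxxd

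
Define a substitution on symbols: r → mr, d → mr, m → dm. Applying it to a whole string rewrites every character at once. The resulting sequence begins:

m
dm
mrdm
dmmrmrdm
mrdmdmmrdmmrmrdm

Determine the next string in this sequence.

dmmrmrdmmrdmdmmrmrdmdmmrdmmrmrdm

Replace each of the 16 characters of mrdmdmmrdmmrmrdm in place — dm mr mr dm mr dm dm mr mr dm dm mr dm mr mr dm — and concatenate.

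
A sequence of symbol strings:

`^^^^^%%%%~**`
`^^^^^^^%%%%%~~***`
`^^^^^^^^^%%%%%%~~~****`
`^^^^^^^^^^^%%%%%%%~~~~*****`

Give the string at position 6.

Reading off run lengths: ^ runs 5, 7, 9, 11; % runs 4, 5, 6, 7; ~ runs 1, 2, 3, 4; * runs 2, 3, 4, 5 — each is linear in n (n = 1, 2, …).
At n = 6 the blocks have lengths 15, 9, 6, 7.

^^^^^^^^^^^^^^^%%%%%%%%%~~~~~~*******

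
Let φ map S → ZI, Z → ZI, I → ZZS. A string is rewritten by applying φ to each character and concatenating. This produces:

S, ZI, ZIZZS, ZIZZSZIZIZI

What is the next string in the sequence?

Expanding ZIZZSZIZIZI: Z→ZI, I→ZZS, Z→ZI, Z→ZI, S→ZI, Z→ZI, I→ZZS, Z→ZI, I→ZZS, Z→ZI, I→ZZS. Concatenated: ZI ZZS ZI ZI ZI ZI ZZS ZI ZZS ZI ZZS.

ZIZZSZIZIZIZIZZSZIZZSZIZZS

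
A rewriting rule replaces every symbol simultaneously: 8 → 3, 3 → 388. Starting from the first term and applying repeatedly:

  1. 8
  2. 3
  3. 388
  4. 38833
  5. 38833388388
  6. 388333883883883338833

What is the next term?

Applying the rule to each of the 21 symbols of 388333883883883338833 gives the pieces 388 3 3 388 388 388 3 3 388 3 3 388 3 3 388 388 388 3 3 388 388, which concatenate to the answer.

3883338838838833388333883338838838833388388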